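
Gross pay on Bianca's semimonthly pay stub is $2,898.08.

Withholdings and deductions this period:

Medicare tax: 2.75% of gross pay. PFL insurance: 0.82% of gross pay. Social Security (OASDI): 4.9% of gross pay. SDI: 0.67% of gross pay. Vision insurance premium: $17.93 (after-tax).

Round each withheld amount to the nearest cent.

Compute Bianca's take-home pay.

SDI: $2,898.08 × 0.0067 = $19.42
PFL insurance: $2,898.08 × 0.0082 = $23.76
Social Security (OASDI): $2,898.08 × 0.049 = $142.01
Medicare tax: $2,898.08 × 0.0275 = $79.70
Vision insurance premium: $17.93
Total deductions = $19.42 + $23.76 + $142.01 + $79.70 + $17.93 = $282.82
Net pay = $2,898.08 − $282.82 = $2,615.26

$2,615.26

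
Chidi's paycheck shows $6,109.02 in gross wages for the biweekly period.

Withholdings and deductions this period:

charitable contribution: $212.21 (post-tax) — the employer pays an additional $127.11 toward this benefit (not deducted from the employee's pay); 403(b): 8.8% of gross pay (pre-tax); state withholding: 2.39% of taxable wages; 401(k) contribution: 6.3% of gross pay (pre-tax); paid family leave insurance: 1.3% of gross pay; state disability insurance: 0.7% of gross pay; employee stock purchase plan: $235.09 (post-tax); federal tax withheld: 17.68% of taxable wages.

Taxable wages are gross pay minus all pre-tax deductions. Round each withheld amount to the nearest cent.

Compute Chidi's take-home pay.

403(b): $6,109.02 × 0.088 = $537.59
401(k) contribution: $6,109.02 × 0.063 = $384.87
Pre-tax total = $537.59 + $384.87 = $922.46
Taxable wages = $6,109.02 − $922.46 = $5,186.56
Federal tax withheld: $5,186.56 × 0.1768 = $916.98
State withholding: $5,186.56 × 0.0239 = $123.96
State disability insurance: $6,109.02 × 0.007 = $42.76
Paid family leave insurance: $6,109.02 × 0.013 = $79.42
Charitable contribution: $212.21
Employee stock purchase plan: $235.09
(Employer's $127.11 toward charitable contribution is not withheld from the employee.)
Total deductions = $537.59 + $384.87 + $916.98 + $123.96 + $42.76 + $79.42 + $212.21 + $235.09 = $2,532.88
Net pay = $6,109.02 − $2,532.88 = $3,576.14

$3,576.14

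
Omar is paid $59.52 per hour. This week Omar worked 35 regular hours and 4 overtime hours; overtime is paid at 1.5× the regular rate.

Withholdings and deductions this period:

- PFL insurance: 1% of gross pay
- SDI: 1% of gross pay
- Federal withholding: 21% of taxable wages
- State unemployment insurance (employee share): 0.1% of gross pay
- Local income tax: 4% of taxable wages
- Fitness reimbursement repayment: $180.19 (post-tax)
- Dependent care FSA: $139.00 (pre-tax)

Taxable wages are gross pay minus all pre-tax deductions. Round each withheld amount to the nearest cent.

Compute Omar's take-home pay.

Regular pay: 35 × $59.52 = $2083.20
Overtime pay: 4 × $59.52 × 1.5 = $357.12
Gross pay = $2083.20 + $357.12 = $2440.32
Dependent care FSA: $139.00
Taxable wages = $2440.32 − $139.00 = $2301.32
Local income tax: $2301.32 × 0.04 = $92.05
Federal withholding: $2301.32 × 0.21 = $483.28
PFL insurance: $2440.32 × 0.01 = $24.40
SDI: $2440.32 × 0.01 = $24.40
State unemployment insurance (employee share): $2440.32 × 0.001 = $2.44
Fitness reimbursement repayment: $180.19
Total deductions = $139.00 + $92.05 + $483.28 + $24.40 + $24.40 + $2.44 + $180.19 = $945.76
Net pay = $2440.32 − $945.76 = $1494.56

$1494.56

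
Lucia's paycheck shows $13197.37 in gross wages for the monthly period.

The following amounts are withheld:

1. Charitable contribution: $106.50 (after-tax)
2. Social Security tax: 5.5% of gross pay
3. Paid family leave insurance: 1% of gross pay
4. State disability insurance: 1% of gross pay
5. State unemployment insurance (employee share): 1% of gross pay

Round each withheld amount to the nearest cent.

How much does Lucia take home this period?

State unemployment insurance (employee share): $13197.37 × 0.01 = $131.97
Social Security tax: $13197.37 × 0.055 = $725.86
State disability insurance: $13197.37 × 0.01 = $131.97
Paid family leave insurance: $13197.37 × 0.01 = $131.97
Charitable contribution: $106.50
Total deductions = $131.97 + $725.86 + $131.97 + $131.97 + $106.50 = $1228.27
Net pay = $13197.37 − $1228.27 = $11969.10

$11969.10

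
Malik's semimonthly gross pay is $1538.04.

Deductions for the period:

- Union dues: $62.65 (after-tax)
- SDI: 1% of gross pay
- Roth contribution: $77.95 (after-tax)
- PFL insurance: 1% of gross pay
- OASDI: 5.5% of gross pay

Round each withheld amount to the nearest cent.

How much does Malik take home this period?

$1282.09

OASDI: $1538.04 × 0.055 = $84.59
PFL insurance: $1538.04 × 0.01 = $15.38
SDI: $1538.04 × 0.01 = $15.38
Roth contribution: $77.95
Union dues: $62.65
Total deductions = $84.59 + $15.38 + $15.38 + $77.95 + $62.65 = $255.95
Net pay = $1538.04 − $255.95 = $1282.09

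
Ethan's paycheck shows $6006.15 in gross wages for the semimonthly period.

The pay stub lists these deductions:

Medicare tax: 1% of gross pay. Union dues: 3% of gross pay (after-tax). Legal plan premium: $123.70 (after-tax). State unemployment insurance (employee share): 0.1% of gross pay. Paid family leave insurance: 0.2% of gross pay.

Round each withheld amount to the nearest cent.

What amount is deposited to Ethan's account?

$5624.19

Paid family leave insurance: $6006.15 × 0.002 = $12.01
State unemployment insurance (employee share): $6006.15 × 0.001 = $6.01
Medicare tax: $6006.15 × 0.01 = $60.06
Union dues: $6006.15 × 0.03 = $180.18
Legal plan premium: $123.70
Total deductions = $12.01 + $6.01 + $60.06 + $180.18 + $123.70 = $381.96
Net pay = $6006.15 − $381.96 = $5624.19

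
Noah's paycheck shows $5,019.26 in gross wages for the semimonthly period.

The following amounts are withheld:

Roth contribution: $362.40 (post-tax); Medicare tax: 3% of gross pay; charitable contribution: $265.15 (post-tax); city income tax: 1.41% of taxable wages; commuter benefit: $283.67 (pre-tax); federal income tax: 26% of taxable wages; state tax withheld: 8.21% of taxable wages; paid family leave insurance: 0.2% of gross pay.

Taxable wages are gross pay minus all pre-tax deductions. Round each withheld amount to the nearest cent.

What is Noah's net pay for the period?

Commuter benefit: $283.67
Taxable wages = $5,019.26 − $283.67 = $4,735.59
State tax withheld: $4,735.59 × 0.0821 = $388.79
City income tax: $4,735.59 × 0.0141 = $66.77
Federal income tax: $4,735.59 × 0.26 = $1,231.25
Paid family leave insurance: $5,019.26 × 0.002 = $10.04
Medicare tax: $5,019.26 × 0.03 = $150.58
Charitable contribution: $265.15
Roth contribution: $362.40
Total deductions = $283.67 + $388.79 + $66.77 + $1,231.25 + $10.04 + $150.58 + $265.15 + $362.40 = $2,758.65
Net pay = $5,019.26 − $2,758.65 = $2,260.61

$2,260.61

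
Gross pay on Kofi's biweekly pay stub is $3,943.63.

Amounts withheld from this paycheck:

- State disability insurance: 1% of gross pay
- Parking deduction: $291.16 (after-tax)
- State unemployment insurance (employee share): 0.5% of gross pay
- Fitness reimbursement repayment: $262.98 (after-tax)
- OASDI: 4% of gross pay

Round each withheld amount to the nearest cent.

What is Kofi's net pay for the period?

OASDI: $3,943.63 × 0.04 = $157.75
State unemployment insurance (employee share): $3,943.63 × 0.005 = $19.72
State disability insurance: $3,943.63 × 0.01 = $39.44
Fitness reimbursement repayment: $262.98
Parking deduction: $291.16
Total deductions = $157.75 + $19.72 + $39.44 + $262.98 + $291.16 = $771.05
Net pay = $3,943.63 − $771.05 = $3,172.58

$3,172.58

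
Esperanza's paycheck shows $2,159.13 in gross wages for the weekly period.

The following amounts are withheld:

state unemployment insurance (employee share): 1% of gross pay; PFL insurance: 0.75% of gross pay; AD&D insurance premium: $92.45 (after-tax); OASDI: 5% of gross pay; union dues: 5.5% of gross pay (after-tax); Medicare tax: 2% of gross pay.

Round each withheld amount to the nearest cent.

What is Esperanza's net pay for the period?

$1,759.01

PFL insurance: $2,159.13 × 0.0075 = $16.19
State unemployment insurance (employee share): $2,159.13 × 0.01 = $21.59
Medicare tax: $2,159.13 × 0.02 = $43.18
OASDI: $2,159.13 × 0.05 = $107.96
AD&D insurance premium: $92.45
Union dues: $2,159.13 × 0.055 = $118.75
Total deductions = $16.19 + $21.59 + $43.18 + $107.96 + $92.45 + $118.75 = $400.12
Net pay = $2,159.13 − $400.12 = $1,759.01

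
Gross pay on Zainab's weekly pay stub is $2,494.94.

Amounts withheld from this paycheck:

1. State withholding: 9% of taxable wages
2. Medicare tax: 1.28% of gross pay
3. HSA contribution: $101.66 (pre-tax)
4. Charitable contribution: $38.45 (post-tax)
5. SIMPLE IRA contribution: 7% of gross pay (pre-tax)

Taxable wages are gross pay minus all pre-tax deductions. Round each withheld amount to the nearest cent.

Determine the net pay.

$1,948.56

HSA contribution: $101.66
SIMPLE IRA contribution: $2,494.94 × 0.07 = $174.65
Pre-tax total = $101.66 + $174.65 = $276.31
Taxable wages = $2,494.94 − $276.31 = $2,218.63
State withholding: $2,218.63 × 0.09 = $199.68
Medicare tax: $2,494.94 × 0.0128 = $31.94
Charitable contribution: $38.45
Total deductions = $101.66 + $174.65 + $199.68 + $31.94 + $38.45 = $546.38
Net pay = $2,494.94 − $546.38 = $1,948.56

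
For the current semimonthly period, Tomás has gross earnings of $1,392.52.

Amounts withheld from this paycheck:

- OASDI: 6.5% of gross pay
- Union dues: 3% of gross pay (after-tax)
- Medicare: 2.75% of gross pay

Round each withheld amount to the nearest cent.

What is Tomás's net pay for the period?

OASDI: $1,392.52 × 0.065 = $90.51
Medicare: $1,392.52 × 0.0275 = $38.29
Union dues: $1,392.52 × 0.03 = $41.78
Total deductions = $90.51 + $38.29 + $41.78 = $170.58
Net pay = $1,392.52 − $170.58 = $1,221.94

$1,221.94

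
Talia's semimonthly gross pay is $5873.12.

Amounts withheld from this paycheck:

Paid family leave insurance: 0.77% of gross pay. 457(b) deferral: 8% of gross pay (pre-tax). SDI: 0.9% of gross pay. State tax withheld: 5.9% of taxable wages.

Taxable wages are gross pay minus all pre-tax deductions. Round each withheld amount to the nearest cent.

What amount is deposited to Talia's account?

457(b) deferral: $5873.12 × 0.08 = $469.85
Taxable wages = $5873.12 − $469.85 = $5403.27
State tax withheld: $5403.27 × 0.059 = $318.79
SDI: $5873.12 × 0.009 = $52.86
Paid family leave insurance: $5873.12 × 0.0077 = $45.22
Total deductions = $469.85 + $318.79 + $52.86 + $45.22 = $886.72
Net pay = $5873.12 − $886.72 = $4986.40

$4986.40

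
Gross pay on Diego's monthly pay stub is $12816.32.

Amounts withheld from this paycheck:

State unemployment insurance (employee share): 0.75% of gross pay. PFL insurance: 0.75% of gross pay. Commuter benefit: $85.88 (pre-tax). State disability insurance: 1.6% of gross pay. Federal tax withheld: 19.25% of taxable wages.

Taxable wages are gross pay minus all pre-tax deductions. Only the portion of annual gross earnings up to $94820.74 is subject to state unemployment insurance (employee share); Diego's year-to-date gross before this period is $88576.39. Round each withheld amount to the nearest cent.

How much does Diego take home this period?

$9931.82

Commuter benefit: $85.88
Taxable wages = $12816.32 − $85.88 = $12730.44
Federal tax withheld: $12730.44 × 0.1925 = $2450.61
PFL insurance: $12816.32 × 0.0075 = $96.12
State disability insurance: $12816.32 × 0.016 = $205.06
State unemployment insurance (employee share): only $94820.74 − $88576.39 = $6244.35 of this check is subject → $6244.35 × 0.0075 = $46.83
Total deductions = $85.88 + $2450.61 + $96.12 + $205.06 + $46.83 = $2884.50
Net pay = $12816.32 − $2884.50 = $9931.82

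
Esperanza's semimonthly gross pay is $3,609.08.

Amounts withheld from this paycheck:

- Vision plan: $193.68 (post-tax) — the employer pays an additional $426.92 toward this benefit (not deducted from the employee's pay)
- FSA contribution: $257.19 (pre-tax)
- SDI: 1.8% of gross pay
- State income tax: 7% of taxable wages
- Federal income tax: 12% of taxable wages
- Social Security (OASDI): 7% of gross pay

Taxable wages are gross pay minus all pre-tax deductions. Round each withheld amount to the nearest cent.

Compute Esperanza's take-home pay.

$2,203.75

FSA contribution: $257.19
Taxable wages = $3,609.08 − $257.19 = $3,351.89
Federal income tax: $3,351.89 × 0.12 = $402.23
State income tax: $3,351.89 × 0.07 = $234.63
SDI: $3,609.08 × 0.018 = $64.96
Social Security (OASDI): $3,609.08 × 0.07 = $252.64
Vision plan: $193.68
(Employer's $426.92 toward vision plan is not withheld from the employee.)
Total deductions = $257.19 + $402.23 + $234.63 + $64.96 + $252.64 + $193.68 = $1,405.33
Net pay = $3,609.08 − $1,405.33 = $2,203.75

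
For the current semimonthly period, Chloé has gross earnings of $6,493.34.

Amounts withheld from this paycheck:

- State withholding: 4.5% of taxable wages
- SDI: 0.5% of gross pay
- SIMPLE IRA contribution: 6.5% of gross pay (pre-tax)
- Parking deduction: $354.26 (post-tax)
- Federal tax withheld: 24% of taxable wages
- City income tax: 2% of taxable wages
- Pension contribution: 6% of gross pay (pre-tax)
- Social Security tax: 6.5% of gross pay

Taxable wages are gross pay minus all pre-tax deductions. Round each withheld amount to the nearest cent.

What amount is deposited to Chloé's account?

Pension contribution: $6,493.34 × 0.06 = $389.60
SIMPLE IRA contribution: $6,493.34 × 0.065 = $422.07
Pre-tax total = $389.60 + $422.07 = $811.67
Taxable wages = $6,493.34 − $811.67 = $5,681.67
Federal tax withheld: $5,681.67 × 0.24 = $1,363.60
City income tax: $5,681.67 × 0.02 = $113.63
State withholding: $5,681.67 × 0.045 = $255.68
SDI: $6,493.34 × 0.005 = $32.47
Social Security tax: $6,493.34 × 0.065 = $422.07
Parking deduction: $354.26
Total deductions = $389.60 + $422.07 + $1,363.60 + $113.63 + $255.68 + $32.47 + $422.07 + $354.26 = $3,353.38
Net pay = $6,493.34 − $3,353.38 = $3,139.96

$3,139.96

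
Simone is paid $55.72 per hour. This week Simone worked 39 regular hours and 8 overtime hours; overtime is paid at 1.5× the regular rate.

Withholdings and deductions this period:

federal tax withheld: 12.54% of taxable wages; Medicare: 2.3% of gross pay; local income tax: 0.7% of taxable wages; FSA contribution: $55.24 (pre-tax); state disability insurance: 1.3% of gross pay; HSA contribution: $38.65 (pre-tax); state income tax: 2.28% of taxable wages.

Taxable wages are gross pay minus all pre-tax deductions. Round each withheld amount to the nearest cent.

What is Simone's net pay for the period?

$2219.07

Regular pay: 39 × $55.72 = $2173.08
Overtime pay: 8 × $55.72 × 1.5 = $668.64
Gross pay = $2173.08 + $668.64 = $2841.72
HSA contribution: $38.65
FSA contribution: $55.24
Pre-tax total = $38.65 + $55.24 = $93.89
Taxable wages = $2841.72 − $93.89 = $2747.83
State income tax: $2747.83 × 0.0228 = $62.65
Federal tax withheld: $2747.83 × 0.1254 = $344.58
Local income tax: $2747.83 × 0.007 = $19.23
State disability insurance: $2841.72 × 0.013 = $36.94
Medicare: $2841.72 × 0.023 = $65.36
Total deductions = $38.65 + $55.24 + $62.65 + $344.58 + $19.23 + $36.94 + $65.36 = $622.65
Net pay = $2841.72 − $622.65 = $2219.07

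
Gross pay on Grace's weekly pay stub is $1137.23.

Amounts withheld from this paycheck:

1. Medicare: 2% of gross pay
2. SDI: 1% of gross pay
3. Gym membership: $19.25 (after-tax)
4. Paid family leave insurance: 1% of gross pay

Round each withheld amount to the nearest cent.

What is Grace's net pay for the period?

$1072.50

SDI: $1137.23 × 0.01 = $11.37
Paid family leave insurance: $1137.23 × 0.01 = $11.37
Medicare: $1137.23 × 0.02 = $22.74
Gym membership: $19.25
Total deductions = $11.37 + $11.37 + $22.74 + $19.25 = $64.73
Net pay = $1137.23 − $64.73 = $1072.50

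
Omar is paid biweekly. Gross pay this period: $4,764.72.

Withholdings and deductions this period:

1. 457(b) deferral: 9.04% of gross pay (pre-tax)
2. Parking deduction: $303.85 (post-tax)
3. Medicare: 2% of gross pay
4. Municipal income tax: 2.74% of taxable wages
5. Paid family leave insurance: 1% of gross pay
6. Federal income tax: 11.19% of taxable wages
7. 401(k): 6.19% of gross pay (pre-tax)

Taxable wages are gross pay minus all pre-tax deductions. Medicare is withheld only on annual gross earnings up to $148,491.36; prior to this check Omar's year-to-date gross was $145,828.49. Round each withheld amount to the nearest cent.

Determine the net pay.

$3,071.65

401(k): $4,764.72 × 0.0619 = $294.94
457(b) deferral: $4,764.72 × 0.0904 = $430.73
Pre-tax total = $294.94 + $430.73 = $725.67
Taxable wages = $4,764.72 − $725.67 = $4,039.05
Municipal income tax: $4,039.05 × 0.0274 = $110.67
Federal income tax: $4,039.05 × 0.1119 = $451.97
Medicare: only $148,491.36 − $145,828.49 = $2,662.87 of this check is subject → $2,662.87 × 0.02 = $53.26
Paid family leave insurance: $4,764.72 × 0.01 = $47.65
Parking deduction: $303.85
Total deductions = $294.94 + $430.73 + $110.67 + $451.97 + $53.26 + $47.65 + $303.85 = $1,693.07
Net pay = $4,764.72 − $1,693.07 = $3,071.65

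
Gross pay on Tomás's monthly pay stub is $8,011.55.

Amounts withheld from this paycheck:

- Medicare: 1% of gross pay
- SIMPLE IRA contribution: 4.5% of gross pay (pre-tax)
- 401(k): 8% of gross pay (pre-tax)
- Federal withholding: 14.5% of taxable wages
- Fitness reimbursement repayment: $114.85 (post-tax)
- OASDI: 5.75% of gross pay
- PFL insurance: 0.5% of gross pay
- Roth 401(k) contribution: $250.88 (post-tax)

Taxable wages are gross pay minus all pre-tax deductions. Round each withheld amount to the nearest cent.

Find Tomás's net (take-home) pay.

SIMPLE IRA contribution: $8,011.55 × 0.045 = $360.52
401(k): $8,011.55 × 0.08 = $640.92
Pre-tax total = $360.52 + $640.92 = $1,001.44
Taxable wages = $8,011.55 − $1,001.44 = $7,010.11
Federal withholding: $7,010.11 × 0.145 = $1,016.47
PFL insurance: $8,011.55 × 0.005 = $40.06
OASDI: $8,011.55 × 0.0575 = $460.66
Medicare: $8,011.55 × 0.01 = $80.12
Roth 401(k) contribution: $250.88
Fitness reimbursement repayment: $114.85
Total deductions = $360.52 + $640.92 + $1,016.47 + $40.06 + $460.66 + $80.12 + $250.88 + $114.85 = $2,964.48
Net pay = $8,011.55 − $2,964.48 = $5,047.07

$5,047.07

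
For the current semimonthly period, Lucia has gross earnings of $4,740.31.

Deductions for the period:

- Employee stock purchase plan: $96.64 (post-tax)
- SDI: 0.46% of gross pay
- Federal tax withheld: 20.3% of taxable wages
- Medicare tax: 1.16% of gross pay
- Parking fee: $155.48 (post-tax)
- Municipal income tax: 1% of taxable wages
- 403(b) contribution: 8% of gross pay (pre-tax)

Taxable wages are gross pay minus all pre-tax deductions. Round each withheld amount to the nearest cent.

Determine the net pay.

$3,103.26

403(b) contribution: $4,740.31 × 0.08 = $379.22
Taxable wages = $4,740.31 − $379.22 = $4,361.09
Federal tax withheld: $4,361.09 × 0.203 = $885.30
Municipal income tax: $4,361.09 × 0.01 = $43.61
Medicare tax: $4,740.31 × 0.0116 = $54.99
SDI: $4,740.31 × 0.0046 = $21.81
Employee stock purchase plan: $96.64
Parking fee: $155.48
Total deductions = $379.22 + $885.30 + $43.61 + $54.99 + $21.81 + $96.64 + $155.48 = $1,637.05
Net pay = $4,740.31 − $1,637.05 = $3,103.26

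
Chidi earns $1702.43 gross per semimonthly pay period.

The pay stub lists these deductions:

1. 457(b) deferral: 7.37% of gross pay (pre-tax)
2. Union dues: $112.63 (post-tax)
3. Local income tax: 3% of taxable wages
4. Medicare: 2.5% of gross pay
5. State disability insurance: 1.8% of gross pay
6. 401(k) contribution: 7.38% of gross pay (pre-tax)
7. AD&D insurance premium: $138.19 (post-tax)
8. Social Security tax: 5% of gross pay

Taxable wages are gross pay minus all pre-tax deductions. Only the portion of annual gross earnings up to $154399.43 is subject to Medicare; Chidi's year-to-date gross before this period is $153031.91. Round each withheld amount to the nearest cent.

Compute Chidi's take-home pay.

401(k) contribution: $1702.43 × 0.0738 = $125.64
457(b) deferral: $1702.43 × 0.0737 = $125.47
Pre-tax total = $125.64 + $125.47 = $251.11
Taxable wages = $1702.43 − $251.11 = $1451.32
Local income tax: $1451.32 × 0.03 = $43.54
Social Security tax: $1702.43 × 0.05 = $85.12
State disability insurance: $1702.43 × 0.018 = $30.64
Medicare: only $154399.43 − $153031.91 = $1367.52 of this check is subject → $1367.52 × 0.025 = $34.19
AD&D insurance premium: $138.19
Union dues: $112.63
Total deductions = $125.64 + $125.47 + $43.54 + $85.12 + $30.64 + $34.19 + $138.19 + $112.63 = $695.42
Net pay = $1702.43 − $695.42 = $1007.01

$1007.01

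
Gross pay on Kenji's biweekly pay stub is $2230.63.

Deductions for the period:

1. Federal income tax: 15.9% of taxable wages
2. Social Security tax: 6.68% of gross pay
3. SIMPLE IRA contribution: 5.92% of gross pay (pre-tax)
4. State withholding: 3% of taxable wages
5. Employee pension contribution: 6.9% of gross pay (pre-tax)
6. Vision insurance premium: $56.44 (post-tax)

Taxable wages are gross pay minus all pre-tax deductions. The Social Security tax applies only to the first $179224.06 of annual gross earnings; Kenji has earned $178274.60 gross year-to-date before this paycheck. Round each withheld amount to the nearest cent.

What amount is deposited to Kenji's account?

$1457.27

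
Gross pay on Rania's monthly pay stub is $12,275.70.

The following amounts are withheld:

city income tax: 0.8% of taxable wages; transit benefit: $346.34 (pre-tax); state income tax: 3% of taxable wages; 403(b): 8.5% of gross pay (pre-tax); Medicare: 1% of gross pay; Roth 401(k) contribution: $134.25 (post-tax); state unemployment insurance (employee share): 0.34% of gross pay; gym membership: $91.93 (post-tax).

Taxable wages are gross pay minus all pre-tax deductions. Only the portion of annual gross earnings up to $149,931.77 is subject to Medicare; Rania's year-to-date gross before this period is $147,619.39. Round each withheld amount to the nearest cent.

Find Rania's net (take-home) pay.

$10,181.22

Transit benefit: $346.34
403(b): $12,275.70 × 0.085 = $1,043.43
Pre-tax total = $346.34 + $1,043.43 = $1,389.77
Taxable wages = $12,275.70 − $1,389.77 = $10,885.93
State income tax: $10,885.93 × 0.03 = $326.58
City income tax: $10,885.93 × 0.008 = $87.09
Medicare: only $149,931.77 − $147,619.39 = $2,312.38 of this check is subject → $2,312.38 × 0.01 = $23.12
State unemployment insurance (employee share): $12,275.70 × 0.0034 = $41.74
Roth 401(k) contribution: $134.25
Gym membership: $91.93
Total deductions = $346.34 + $1,043.43 + $326.58 + $87.09 + $23.12 + $41.74 + $134.25 + $91.93 = $2,094.48
Net pay = $12,275.70 − $2,094.48 = $10,181.22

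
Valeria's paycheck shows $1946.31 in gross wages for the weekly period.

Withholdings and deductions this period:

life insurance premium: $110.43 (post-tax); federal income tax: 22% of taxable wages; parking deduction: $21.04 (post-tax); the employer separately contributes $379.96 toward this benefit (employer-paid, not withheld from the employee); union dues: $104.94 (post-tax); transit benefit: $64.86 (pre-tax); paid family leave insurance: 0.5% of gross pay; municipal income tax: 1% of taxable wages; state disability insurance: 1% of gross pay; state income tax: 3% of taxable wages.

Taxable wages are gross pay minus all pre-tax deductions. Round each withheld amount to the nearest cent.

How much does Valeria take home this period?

Transit benefit: $64.86
Taxable wages = $1946.31 − $64.86 = $1881.45
Federal income tax: $1881.45 × 0.22 = $413.92
State income tax: $1881.45 × 0.03 = $56.44
Municipal income tax: $1881.45 × 0.01 = $18.81
State disability insurance: $1946.31 × 0.01 = $19.46
Paid family leave insurance: $1946.31 × 0.005 = $9.73
Union dues: $104.94
Parking deduction: $21.04
Life insurance premium: $110.43
(Employer's $379.96 toward parking deduction is not withheld from the employee.)
Total deductions = $64.86 + $413.92 + $56.44 + $18.81 + $19.46 + $9.73 + $104.94 + $21.04 + $110.43 = $819.63
Net pay = $1946.31 − $819.63 = $1126.68

$1126.68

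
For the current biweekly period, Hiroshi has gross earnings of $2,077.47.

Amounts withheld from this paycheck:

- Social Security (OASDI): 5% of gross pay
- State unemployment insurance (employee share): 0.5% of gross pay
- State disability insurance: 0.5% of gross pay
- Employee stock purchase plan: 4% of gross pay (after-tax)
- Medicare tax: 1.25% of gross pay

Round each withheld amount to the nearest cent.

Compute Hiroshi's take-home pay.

$1,843.75

State disability insurance: $2,077.47 × 0.005 = $10.39
State unemployment insurance (employee share): $2,077.47 × 0.005 = $10.39
Medicare tax: $2,077.47 × 0.0125 = $25.97
Social Security (OASDI): $2,077.47 × 0.05 = $103.87
Employee stock purchase plan: $2,077.47 × 0.04 = $83.10
Total deductions = $10.39 + $10.39 + $25.97 + $103.87 + $83.10 = $233.72
Net pay = $2,077.47 − $233.72 = $1,843.75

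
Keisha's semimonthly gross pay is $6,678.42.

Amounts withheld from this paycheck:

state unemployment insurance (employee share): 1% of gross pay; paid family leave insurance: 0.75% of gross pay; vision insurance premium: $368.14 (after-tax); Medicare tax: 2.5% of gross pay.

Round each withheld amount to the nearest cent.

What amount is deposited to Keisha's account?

Paid family leave insurance: $6,678.42 × 0.0075 = $50.09
Medicare tax: $6,678.42 × 0.025 = $166.96
State unemployment insurance (employee share): $6,678.42 × 0.01 = $66.78
Vision insurance premium: $368.14
Total deductions = $50.09 + $166.96 + $66.78 + $368.14 = $651.97
Net pay = $6,678.42 − $651.97 = $6,026.45

$6,026.45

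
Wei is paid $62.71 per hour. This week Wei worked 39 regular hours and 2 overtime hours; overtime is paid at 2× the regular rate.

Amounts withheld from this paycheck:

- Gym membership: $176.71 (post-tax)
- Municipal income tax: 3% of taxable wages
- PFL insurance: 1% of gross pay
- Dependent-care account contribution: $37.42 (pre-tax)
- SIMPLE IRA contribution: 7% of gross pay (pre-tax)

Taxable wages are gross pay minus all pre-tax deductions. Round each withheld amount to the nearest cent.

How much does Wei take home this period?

$2,192.56

Regular pay: 39 × $62.71 = $2,445.69
Overtime pay: 2 × $62.71 × 2 = $250.84
Gross pay = $2,445.69 + $250.84 = $2,696.53
SIMPLE IRA contribution: $2,696.53 × 0.07 = $188.76
Dependent-care account contribution: $37.42
Pre-tax total = $188.76 + $37.42 = $226.18
Taxable wages = $2,696.53 − $226.18 = $2,470.35
Municipal income tax: $2,470.35 × 0.03 = $74.11
PFL insurance: $2,696.53 × 0.01 = $26.97
Gym membership: $176.71
Total deductions = $188.76 + $37.42 + $74.11 + $26.97 + $176.71 = $503.97
Net pay = $2,696.53 − $503.97 = $2,192.56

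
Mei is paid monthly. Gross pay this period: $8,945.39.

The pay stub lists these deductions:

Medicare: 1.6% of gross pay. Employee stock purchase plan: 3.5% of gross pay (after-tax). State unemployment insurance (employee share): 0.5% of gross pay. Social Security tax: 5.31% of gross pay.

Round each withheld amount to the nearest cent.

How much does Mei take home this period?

$7,969.44

Medicare: $8,945.39 × 0.016 = $143.13
State unemployment insurance (employee share): $8,945.39 × 0.005 = $44.73
Social Security tax: $8,945.39 × 0.0531 = $475.00
Employee stock purchase plan: $8,945.39 × 0.035 = $313.09
Total deductions = $143.13 + $44.73 + $475.00 + $313.09 = $975.95
Net pay = $8,945.39 − $975.95 = $7,969.44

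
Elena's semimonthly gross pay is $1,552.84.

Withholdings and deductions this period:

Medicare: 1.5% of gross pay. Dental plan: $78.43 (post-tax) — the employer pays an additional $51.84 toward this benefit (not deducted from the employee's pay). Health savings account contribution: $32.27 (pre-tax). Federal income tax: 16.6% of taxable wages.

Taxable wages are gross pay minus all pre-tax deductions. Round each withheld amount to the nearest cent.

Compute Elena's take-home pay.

$1,166.44

Health savings account contribution: $32.27
Taxable wages = $1,552.84 − $32.27 = $1,520.57
Federal income tax: $1,520.57 × 0.166 = $252.41
Medicare: $1,552.84 × 0.015 = $23.29
Dental plan: $78.43
(Employer's $51.84 toward dental plan is not withheld from the employee.)
Total deductions = $32.27 + $252.41 + $23.29 + $78.43 = $386.40
Net pay = $1,552.84 − $386.40 = $1,166.44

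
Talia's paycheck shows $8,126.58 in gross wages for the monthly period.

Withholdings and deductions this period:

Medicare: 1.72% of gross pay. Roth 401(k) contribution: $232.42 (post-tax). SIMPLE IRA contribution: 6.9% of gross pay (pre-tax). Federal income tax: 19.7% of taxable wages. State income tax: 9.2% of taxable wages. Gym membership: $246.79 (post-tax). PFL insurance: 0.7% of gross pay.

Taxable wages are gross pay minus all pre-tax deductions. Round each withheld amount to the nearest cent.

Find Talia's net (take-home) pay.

$4,703.44

SIMPLE IRA contribution: $8,126.58 × 0.069 = $560.73
Taxable wages = $8,126.58 − $560.73 = $7,565.85
State income tax: $7,565.85 × 0.092 = $696.06
Federal income tax: $7,565.85 × 0.197 = $1,490.47
Medicare: $8,126.58 × 0.0172 = $139.78
PFL insurance: $8,126.58 × 0.007 = $56.89
Gym membership: $246.79
Roth 401(k) contribution: $232.42
Total deductions = $560.73 + $696.06 + $1,490.47 + $139.78 + $56.89 + $246.79 + $232.42 = $3,423.14
Net pay = $8,126.58 − $3,423.14 = $4,703.44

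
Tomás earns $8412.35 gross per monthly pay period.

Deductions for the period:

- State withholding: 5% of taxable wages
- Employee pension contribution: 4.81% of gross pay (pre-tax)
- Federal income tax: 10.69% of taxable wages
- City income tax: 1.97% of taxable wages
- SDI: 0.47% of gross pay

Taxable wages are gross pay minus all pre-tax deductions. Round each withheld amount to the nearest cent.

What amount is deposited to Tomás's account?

$6554.01

Employee pension contribution: $8412.35 × 0.0481 = $404.63
Taxable wages = $8412.35 − $404.63 = $8007.72
State withholding: $8007.72 × 0.05 = $400.39
City income tax: $8007.72 × 0.0197 = $157.75
Federal income tax: $8007.72 × 0.1069 = $856.03
SDI: $8412.35 × 0.0047 = $39.54
Total deductions = $404.63 + $400.39 + $157.75 + $856.03 + $39.54 = $1858.34
Net pay = $8412.35 − $1858.34 = $6554.01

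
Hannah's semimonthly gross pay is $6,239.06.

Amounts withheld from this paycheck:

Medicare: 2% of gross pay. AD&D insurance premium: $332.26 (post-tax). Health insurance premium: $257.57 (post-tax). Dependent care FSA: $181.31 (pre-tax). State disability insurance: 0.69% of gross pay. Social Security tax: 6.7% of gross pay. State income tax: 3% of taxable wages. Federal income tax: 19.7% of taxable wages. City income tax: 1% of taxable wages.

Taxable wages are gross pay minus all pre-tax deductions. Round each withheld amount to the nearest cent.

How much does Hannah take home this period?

$3,446.38

Dependent care FSA: $181.31
Taxable wages = $6,239.06 − $181.31 = $6,057.75
Federal income tax: $6,057.75 × 0.197 = $1,193.38
State income tax: $6,057.75 × 0.03 = $181.73
City income tax: $6,057.75 × 0.01 = $60.58
State disability insurance: $6,239.06 × 0.0069 = $43.05
Social Security tax: $6,239.06 × 0.067 = $418.02
Medicare: $6,239.06 × 0.02 = $124.78
AD&D insurance premium: $332.26
Health insurance premium: $257.57
Total deductions = $181.31 + $1,193.38 + $181.73 + $60.58 + $43.05 + $418.02 + $124.78 + $332.26 + $257.57 = $2,792.68
Net pay = $6,239.06 − $2,792.68 = $3,446.38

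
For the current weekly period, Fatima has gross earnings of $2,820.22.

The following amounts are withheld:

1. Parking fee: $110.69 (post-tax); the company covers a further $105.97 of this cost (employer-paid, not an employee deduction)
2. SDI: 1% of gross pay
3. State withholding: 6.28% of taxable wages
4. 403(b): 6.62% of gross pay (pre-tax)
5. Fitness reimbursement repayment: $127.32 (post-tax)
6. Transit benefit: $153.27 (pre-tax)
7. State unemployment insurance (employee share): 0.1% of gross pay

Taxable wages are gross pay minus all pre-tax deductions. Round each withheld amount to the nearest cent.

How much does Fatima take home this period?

$2,055.46

Transit benefit: $153.27
403(b): $2,820.22 × 0.0662 = $186.70
Pre-tax total = $153.27 + $186.70 = $339.97
Taxable wages = $2,820.22 − $339.97 = $2,480.25
State withholding: $2,480.25 × 0.0628 = $155.76
SDI: $2,820.22 × 0.01 = $28.20
State unemployment insurance (employee share): $2,820.22 × 0.001 = $2.82
Parking fee: $110.69
Fitness reimbursement repayment: $127.32
(Employer's $105.97 toward parking fee is not withheld from the employee.)
Total deductions = $153.27 + $186.70 + $155.76 + $28.20 + $2.82 + $110.69 + $127.32 = $764.76
Net pay = $2,820.22 − $764.76 = $2,055.46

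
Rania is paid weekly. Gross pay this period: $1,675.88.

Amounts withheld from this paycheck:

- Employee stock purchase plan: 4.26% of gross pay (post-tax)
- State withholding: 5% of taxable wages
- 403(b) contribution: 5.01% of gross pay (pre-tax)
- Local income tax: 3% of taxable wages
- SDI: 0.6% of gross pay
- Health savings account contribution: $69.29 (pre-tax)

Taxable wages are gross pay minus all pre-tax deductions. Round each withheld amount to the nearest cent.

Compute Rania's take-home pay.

$1,319.37

403(b) contribution: $1,675.88 × 0.0501 = $83.96
Health savings account contribution: $69.29
Pre-tax total = $83.96 + $69.29 = $153.25
Taxable wages = $1,675.88 − $153.25 = $1,522.63
Local income tax: $1,522.63 × 0.03 = $45.68
State withholding: $1,522.63 × 0.05 = $76.13
SDI: $1,675.88 × 0.006 = $10.06
Employee stock purchase plan: $1,675.88 × 0.0426 = $71.39
Total deductions = $83.96 + $69.29 + $45.68 + $76.13 + $10.06 + $71.39 = $356.51
Net pay = $1,675.88 − $356.51 = $1,319.37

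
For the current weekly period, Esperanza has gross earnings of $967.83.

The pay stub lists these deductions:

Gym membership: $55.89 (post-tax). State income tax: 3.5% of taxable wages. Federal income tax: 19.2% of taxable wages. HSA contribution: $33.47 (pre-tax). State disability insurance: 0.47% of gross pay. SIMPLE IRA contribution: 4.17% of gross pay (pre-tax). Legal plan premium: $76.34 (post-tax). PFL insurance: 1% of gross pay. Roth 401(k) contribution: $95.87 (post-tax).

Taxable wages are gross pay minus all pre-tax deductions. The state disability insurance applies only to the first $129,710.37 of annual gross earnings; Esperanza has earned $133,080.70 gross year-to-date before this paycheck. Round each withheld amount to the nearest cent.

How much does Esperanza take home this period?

HSA contribution: $33.47
SIMPLE IRA contribution: $967.83 × 0.0417 = $40.36
Pre-tax total = $33.47 + $40.36 = $73.83
Taxable wages = $967.83 − $73.83 = $894.00
Federal income tax: $894.00 × 0.192 = $171.65
State income tax: $894.00 × 0.035 = $31.29
PFL insurance: $967.83 × 0.01 = $9.68
State disability insurance: annual cap $129,710.37 already reached (YTD $133,080.70), so $0.00
Gym membership: $55.89
Roth 401(k) contribution: $95.87
Legal plan premium: $76.34
Total deductions = $33.47 + $40.36 + $171.65 + $31.29 + $9.68 + $0.00 + $55.89 + $95.87 + $76.34 = $514.55
Net pay = $967.83 − $514.55 = $453.28

$453.28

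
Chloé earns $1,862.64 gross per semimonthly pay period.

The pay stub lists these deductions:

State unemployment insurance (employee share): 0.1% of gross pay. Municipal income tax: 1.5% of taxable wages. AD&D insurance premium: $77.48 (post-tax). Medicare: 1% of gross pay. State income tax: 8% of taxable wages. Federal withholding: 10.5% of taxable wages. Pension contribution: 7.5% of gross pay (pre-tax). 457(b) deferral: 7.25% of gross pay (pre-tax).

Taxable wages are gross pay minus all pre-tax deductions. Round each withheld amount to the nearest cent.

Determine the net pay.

$1,172.35

Pension contribution: $1,862.64 × 0.075 = $139.70
457(b) deferral: $1,862.64 × 0.0725 = $135.04
Pre-tax total = $139.70 + $135.04 = $274.74
Taxable wages = $1,862.64 − $274.74 = $1,587.90
Federal withholding: $1,587.90 × 0.105 = $166.73
State income tax: $1,587.90 × 0.08 = $127.03
Municipal income tax: $1,587.90 × 0.015 = $23.82
State unemployment insurance (employee share): $1,862.64 × 0.001 = $1.86
Medicare: $1,862.64 × 0.01 = $18.63
AD&D insurance premium: $77.48
Total deductions = $139.70 + $135.04 + $166.73 + $127.03 + $23.82 + $1.86 + $18.63 + $77.48 = $690.29
Net pay = $1,862.64 − $690.29 = $1,172.35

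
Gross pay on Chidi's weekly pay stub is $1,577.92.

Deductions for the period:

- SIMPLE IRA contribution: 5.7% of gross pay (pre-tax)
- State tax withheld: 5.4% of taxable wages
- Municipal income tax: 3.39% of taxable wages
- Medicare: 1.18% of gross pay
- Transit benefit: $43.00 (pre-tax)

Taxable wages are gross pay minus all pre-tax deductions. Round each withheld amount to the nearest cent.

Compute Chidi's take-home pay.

Transit benefit: $43.00
SIMPLE IRA contribution: $1,577.92 × 0.057 = $89.94
Pre-tax total = $43.00 + $89.94 = $132.94
Taxable wages = $1,577.92 − $132.94 = $1,444.98
State tax withheld: $1,444.98 × 0.054 = $78.03
Municipal income tax: $1,444.98 × 0.0339 = $48.98
Medicare: $1,577.92 × 0.0118 = $18.62
Total deductions = $43.00 + $89.94 + $78.03 + $48.98 + $18.62 = $278.57
Net pay = $1,577.92 − $278.57 = $1,299.35

$1,299.35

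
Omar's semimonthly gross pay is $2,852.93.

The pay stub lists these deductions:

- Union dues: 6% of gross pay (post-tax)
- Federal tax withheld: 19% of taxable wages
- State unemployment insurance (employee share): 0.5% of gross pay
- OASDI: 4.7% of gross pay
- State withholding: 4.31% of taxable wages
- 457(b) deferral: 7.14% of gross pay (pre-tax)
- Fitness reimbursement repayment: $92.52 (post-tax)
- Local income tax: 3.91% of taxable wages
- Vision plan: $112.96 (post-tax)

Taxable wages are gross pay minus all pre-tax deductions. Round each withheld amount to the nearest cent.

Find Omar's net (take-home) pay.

457(b) deferral: $2,852.93 × 0.0714 = $203.70
Taxable wages = $2,852.93 − $203.70 = $2,649.23
Federal tax withheld: $2,649.23 × 0.19 = $503.35
Local income tax: $2,649.23 × 0.0391 = $103.58
State withholding: $2,649.23 × 0.0431 = $114.18
OASDI: $2,852.93 × 0.047 = $134.09
State unemployment insurance (employee share): $2,852.93 × 0.005 = $14.26
Fitness reimbursement repayment: $92.52
Vision plan: $112.96
Union dues: $2,852.93 × 0.06 = $171.18
Total deductions = $203.70 + $503.35 + $103.58 + $114.18 + $134.09 + $14.26 + $92.52 + $112.96 + $171.18 = $1,449.82
Net pay = $2,852.93 − $1,449.82 = $1,403.11

$1,403.11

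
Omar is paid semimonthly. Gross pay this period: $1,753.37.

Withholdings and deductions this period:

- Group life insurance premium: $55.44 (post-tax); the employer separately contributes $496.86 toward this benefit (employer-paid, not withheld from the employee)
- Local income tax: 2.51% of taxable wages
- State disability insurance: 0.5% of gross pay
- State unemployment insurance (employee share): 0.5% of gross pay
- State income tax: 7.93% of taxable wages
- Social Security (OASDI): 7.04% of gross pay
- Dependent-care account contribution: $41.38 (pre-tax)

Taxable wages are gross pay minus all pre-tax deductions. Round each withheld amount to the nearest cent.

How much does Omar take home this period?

Dependent-care account contribution: $41.38
Taxable wages = $1,753.37 − $41.38 = $1,711.99
State income tax: $1,711.99 × 0.0793 = $135.76
Local income tax: $1,711.99 × 0.0251 = $42.97
State disability insurance: $1,753.37 × 0.005 = $8.77
State unemployment insurance (employee share): $1,753.37 × 0.005 = $8.77
Social Security (OASDI): $1,753.37 × 0.0704 = $123.44
Group life insurance premium: $55.44
(Employer's $496.86 toward group life insurance premium is not withheld from the employee.)
Total deductions = $41.38 + $135.76 + $42.97 + $8.77 + $8.77 + $123.44 + $55.44 = $416.53
Net pay = $1,753.37 − $416.53 = $1,336.84

$1,336.84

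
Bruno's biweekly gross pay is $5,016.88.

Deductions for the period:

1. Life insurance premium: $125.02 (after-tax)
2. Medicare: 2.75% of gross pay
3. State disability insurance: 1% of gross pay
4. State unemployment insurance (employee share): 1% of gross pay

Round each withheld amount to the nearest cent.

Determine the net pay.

$4,653.56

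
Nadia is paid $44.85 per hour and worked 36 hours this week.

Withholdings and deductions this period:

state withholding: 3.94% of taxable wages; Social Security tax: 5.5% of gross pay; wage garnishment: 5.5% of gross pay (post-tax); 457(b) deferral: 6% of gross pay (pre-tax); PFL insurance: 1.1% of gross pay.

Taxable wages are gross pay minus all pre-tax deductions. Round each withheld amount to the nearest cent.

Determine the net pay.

$1,262.56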